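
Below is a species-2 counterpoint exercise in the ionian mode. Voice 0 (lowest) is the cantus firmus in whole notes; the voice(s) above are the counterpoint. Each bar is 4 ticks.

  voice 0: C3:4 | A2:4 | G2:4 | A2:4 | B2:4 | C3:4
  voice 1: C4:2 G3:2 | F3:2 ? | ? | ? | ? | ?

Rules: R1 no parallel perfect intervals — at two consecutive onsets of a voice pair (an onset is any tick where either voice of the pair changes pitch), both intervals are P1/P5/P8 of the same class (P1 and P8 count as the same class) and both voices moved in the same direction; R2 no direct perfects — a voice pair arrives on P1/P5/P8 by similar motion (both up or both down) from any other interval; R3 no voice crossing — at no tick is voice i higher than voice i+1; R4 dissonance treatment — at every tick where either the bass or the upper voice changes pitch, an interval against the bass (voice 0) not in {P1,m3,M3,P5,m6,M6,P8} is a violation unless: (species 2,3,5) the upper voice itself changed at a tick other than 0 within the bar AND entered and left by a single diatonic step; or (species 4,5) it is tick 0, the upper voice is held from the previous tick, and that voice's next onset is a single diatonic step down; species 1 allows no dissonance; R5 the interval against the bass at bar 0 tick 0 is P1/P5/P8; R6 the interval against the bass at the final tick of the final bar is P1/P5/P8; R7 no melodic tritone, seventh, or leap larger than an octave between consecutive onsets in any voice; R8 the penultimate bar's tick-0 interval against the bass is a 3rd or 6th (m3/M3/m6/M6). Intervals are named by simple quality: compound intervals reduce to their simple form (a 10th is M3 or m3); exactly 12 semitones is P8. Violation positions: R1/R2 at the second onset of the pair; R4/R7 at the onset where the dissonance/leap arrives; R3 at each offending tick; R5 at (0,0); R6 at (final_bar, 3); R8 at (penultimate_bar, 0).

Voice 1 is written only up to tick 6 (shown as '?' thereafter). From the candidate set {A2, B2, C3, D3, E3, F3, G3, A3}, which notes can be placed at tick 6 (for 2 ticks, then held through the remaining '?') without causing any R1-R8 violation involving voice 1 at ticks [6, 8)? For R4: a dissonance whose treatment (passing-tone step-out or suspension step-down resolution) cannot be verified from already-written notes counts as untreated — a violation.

{A2, A3, C3, E3, F3}

A2: legal
B2: violates R4,R7
C3: legal
D3: violates R4
E3: legal
F3: legal
G3: violates R4
A3: legal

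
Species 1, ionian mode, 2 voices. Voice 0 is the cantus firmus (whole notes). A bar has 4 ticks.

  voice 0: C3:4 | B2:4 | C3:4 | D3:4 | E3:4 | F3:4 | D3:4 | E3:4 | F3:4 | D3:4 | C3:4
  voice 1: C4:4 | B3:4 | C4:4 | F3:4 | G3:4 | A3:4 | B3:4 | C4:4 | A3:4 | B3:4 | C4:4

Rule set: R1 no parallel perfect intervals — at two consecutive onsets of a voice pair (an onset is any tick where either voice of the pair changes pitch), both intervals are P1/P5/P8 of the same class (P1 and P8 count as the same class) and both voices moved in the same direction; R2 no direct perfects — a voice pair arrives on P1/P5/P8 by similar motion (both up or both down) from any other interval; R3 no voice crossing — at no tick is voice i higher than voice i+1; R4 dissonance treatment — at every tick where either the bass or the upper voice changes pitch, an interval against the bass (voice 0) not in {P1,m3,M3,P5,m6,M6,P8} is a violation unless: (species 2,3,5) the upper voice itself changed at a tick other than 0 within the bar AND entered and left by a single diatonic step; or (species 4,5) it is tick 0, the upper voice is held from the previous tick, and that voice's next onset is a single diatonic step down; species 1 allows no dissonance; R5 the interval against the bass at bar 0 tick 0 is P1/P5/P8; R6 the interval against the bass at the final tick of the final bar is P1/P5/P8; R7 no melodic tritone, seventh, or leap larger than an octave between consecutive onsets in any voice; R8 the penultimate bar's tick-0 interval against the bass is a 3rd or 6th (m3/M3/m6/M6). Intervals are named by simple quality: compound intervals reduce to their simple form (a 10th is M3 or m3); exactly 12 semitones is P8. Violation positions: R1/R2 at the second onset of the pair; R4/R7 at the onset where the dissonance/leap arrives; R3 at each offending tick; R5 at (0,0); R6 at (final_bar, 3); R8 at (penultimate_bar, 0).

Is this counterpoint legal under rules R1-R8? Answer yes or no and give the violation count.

bar 0: v0=C3 v1=C4 (P8)
bar 1: v0=B2 v1=B3 (P8)
bar 2: v0=C3 v1=C4 (P8)
bar 3: v0=D3 v1=F3 (m3)
bar 4: v0=E3 v1=G3 (m3)
bar 5: v0=F3 v1=A3 (M3)
bar 6: v0=D3 v1=B3 (M6)
bar 7: v0=E3 v1=C4 (m6)
bar 8: v0=F3 v1=A3 (M3)
bar 9: v0=D3 v1=B3 (M6)
bar 10: v0=C3 v1=C4 (P8)
  R1 @ bar1.0: C3/C4 P8 -> B2/B3 P8 similar
  R1 @ bar2.0: B2/B3 P8 -> C3/C4 P8 similar

No (2 violations)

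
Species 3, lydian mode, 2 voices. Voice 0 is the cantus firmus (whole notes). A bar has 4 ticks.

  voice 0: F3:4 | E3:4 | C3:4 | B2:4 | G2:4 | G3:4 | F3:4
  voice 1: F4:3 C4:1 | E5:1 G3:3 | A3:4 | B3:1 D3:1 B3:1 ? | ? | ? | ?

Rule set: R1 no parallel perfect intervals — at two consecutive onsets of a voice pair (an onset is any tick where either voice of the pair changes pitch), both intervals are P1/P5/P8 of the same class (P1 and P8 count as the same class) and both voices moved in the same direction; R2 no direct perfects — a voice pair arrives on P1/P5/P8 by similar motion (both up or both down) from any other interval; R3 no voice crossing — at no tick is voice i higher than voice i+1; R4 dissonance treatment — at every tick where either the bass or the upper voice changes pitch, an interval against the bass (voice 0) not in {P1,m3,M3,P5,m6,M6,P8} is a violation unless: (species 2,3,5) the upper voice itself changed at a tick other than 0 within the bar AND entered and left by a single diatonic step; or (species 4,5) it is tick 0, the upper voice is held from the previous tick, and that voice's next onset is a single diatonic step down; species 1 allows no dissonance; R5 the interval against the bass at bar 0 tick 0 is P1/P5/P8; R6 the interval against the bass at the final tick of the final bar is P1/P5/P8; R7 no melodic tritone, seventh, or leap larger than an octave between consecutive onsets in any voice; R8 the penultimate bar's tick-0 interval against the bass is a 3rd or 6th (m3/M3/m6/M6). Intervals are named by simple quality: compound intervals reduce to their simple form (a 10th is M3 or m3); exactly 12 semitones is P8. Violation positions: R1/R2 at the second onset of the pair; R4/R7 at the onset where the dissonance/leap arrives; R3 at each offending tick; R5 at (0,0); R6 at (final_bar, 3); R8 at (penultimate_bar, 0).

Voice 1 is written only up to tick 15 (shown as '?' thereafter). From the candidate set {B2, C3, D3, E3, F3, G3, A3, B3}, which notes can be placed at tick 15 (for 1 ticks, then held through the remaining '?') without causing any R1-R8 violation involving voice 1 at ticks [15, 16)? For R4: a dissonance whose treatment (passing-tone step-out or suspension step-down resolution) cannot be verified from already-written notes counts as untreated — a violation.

{B2, B3, D3, G3}

B2: legal
C3: violates R4,R7
D3: legal
E3: violates R4
F3: violates R4,R7
G3: legal
A3: violates R4
B3: legal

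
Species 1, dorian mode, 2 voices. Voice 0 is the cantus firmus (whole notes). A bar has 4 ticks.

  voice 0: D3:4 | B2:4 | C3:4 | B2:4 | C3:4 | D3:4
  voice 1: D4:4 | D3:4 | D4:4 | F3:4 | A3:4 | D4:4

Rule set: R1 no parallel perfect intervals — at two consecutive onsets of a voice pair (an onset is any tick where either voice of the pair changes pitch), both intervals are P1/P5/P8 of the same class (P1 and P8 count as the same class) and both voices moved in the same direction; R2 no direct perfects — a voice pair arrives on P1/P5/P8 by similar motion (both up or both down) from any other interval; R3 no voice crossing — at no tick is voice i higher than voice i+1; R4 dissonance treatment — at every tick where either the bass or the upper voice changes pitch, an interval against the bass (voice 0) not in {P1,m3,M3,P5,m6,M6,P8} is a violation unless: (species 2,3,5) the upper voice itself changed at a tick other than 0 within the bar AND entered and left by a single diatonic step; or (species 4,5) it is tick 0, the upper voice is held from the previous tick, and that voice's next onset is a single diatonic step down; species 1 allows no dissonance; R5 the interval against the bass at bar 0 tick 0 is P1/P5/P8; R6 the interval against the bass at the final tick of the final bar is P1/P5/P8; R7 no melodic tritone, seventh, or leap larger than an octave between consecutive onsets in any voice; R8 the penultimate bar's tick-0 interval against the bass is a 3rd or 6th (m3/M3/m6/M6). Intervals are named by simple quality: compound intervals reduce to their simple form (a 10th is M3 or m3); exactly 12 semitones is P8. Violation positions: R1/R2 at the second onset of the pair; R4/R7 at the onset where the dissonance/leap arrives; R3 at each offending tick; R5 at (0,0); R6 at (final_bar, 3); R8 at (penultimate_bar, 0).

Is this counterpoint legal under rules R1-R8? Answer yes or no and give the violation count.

No (3 violations)

bar 0: v0=D3 v1=D4 (P8)
bar 1: v0=B2 v1=D3 (m3)
bar 2: v0=C3 v1=D4 (M2)
bar 3: v0=B2 v1=F3 (TT)
bar 4: v0=C3 v1=A3 (M6)
bar 5: v0=D3 v1=D4 (P8)
  R4 @ bar2.0: C3/D4 M2 untreated
  R4 @ bar3.0: B2/F3 TT untreated
  R2 @ bar5.0: C3/A3 M6 -> D3/D4 P8 similar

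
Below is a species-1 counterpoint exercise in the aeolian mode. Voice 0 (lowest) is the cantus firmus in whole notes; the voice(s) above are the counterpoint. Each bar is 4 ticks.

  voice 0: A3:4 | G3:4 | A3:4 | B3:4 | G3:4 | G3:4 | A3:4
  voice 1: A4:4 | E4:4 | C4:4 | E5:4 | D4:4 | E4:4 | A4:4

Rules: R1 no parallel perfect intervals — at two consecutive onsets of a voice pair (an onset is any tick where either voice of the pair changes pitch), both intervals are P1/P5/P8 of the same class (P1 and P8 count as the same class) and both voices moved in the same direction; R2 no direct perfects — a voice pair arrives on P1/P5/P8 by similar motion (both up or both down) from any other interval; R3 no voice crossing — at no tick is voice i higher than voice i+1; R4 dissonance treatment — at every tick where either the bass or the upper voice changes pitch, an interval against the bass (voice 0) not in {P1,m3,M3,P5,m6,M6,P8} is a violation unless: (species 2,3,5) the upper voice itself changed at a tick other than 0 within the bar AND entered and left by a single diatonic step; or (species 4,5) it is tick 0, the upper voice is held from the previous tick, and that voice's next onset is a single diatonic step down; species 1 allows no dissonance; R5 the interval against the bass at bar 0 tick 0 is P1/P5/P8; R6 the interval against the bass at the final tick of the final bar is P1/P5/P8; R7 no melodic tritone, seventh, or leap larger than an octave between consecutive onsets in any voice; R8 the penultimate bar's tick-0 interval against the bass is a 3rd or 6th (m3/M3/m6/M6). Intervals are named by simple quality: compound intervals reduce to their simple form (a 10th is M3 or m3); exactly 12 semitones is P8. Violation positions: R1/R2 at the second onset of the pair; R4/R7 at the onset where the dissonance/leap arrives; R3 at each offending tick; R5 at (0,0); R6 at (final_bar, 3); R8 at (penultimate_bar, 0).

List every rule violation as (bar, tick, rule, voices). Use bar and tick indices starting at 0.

(3, 0, R4, (0, 1))
(3, 0, R7, (1,))
(4, 0, R2, (0, 1))
(4, 0, R7, (1,))
(6, 0, R2, (0, 1))

bar 0: v0=A3 v1=A4 downbeat P8
bar 1: v0=G3 v1=E4 downbeat M6
bar 2: v0=A3 v1=C4 downbeat m3
bar 3: v0=B3 v1=E5 downbeat P4
bar 4: v0=G3 v1=D4 downbeat P5
bar 5: v0=G3 v1=E4 downbeat M6
bar 6: v0=A3 v1=A4 downbeat P8
  -> R4 @ bar 3 tick 0 v(0, 1): B3/E5 P4 untreated
  -> R7 @ bar 3 tick 0 v(1,): C4->E5 leap 16st
  -> R2 @ bar 4 tick 0 v(0, 1): B3/E5 P4 -> G3/D4 P5 similar
  -> R7 @ bar 4 tick 0 v(1,): E5->D4 leap 14st
  -> R2 @ bar 6 tick 0 v(0, 1): G3/E4 M6 -> A3/A4 P8 similar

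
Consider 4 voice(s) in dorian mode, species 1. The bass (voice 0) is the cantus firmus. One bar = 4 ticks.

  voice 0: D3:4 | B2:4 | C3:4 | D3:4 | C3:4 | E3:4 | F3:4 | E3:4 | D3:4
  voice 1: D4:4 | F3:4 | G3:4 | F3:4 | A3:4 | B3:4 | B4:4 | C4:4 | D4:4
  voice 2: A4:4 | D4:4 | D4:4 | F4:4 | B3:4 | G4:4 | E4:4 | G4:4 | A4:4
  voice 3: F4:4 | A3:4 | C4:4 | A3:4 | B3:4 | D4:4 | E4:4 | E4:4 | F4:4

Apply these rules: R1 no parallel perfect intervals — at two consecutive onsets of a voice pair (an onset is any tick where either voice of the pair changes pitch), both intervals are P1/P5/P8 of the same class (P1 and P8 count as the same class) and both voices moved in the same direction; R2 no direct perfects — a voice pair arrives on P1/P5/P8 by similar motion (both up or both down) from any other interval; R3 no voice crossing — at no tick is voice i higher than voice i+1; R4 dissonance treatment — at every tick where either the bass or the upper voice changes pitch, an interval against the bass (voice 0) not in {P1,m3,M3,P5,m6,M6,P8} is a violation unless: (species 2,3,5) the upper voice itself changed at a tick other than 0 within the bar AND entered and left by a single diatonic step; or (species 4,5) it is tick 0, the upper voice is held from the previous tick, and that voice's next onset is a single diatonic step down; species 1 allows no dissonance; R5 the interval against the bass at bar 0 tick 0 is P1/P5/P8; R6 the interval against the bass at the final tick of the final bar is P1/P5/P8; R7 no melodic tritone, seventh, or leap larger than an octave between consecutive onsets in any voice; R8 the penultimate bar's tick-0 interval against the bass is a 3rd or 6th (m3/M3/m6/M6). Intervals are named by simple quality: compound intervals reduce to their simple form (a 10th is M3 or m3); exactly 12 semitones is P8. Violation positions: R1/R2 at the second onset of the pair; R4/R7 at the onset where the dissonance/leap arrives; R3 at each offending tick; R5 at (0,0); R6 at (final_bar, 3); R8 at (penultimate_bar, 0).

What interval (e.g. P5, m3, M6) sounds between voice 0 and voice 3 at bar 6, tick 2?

M7

voice 0=F3 voice 3=E4 -> M7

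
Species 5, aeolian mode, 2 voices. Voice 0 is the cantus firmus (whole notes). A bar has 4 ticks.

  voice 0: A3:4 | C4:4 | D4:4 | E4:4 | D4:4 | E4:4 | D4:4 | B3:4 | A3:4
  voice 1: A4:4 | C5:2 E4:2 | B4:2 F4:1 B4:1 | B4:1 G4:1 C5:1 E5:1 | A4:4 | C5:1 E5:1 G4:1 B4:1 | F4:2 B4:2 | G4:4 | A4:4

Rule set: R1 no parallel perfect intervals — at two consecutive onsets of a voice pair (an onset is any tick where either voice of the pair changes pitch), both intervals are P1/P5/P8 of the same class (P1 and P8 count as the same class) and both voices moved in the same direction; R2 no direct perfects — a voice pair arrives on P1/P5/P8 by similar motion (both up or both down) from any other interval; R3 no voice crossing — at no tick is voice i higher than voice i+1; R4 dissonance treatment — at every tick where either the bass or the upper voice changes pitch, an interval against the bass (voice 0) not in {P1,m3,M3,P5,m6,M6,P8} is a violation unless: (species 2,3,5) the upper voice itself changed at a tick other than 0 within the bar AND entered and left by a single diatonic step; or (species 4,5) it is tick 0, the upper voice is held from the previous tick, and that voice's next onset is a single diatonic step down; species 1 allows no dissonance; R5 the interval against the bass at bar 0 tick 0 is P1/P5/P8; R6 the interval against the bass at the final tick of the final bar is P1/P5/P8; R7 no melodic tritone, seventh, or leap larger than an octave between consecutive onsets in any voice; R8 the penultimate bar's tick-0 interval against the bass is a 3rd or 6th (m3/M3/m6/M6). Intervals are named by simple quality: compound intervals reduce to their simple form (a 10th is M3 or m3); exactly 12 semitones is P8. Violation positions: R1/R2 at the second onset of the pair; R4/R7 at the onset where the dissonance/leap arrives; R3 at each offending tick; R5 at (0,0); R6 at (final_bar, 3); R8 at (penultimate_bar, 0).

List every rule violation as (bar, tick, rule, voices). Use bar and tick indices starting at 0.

bar 0: v0=A3 v1=A4 downbeat P8
bar 1: v0=C4 v1=C5 downbeat P8
bar 2: v0=D4 v1=B4 downbeat M6
bar 3: v0=E4 v1=B4 downbeat P5
bar 4: v0=D4 v1=A4 downbeat P5
bar 5: v0=E4 v1=C5 downbeat m6
bar 6: v0=D4 v1=F4 downbeat m3
bar 7: v0=B3 v1=G4 downbeat m6
bar 8: v0=A3 v1=A4 downbeat P8
  -> R1 @ bar 1 tick 0 v(0, 1): A3/A4 P8 -> C4/C5 P8 similar
  -> R7 @ bar 2 tick 2 v(1,): B4->F4 leap 6st
  -> R7 @ bar 2 tick 3 v(1,): F4->B4 leap 6st
  -> R2 @ bar 4 tick 0 v(0, 1): E4/E5 P8 -> D4/A4 P5 similar
  -> R7 @ bar 6 tick 0 v(1,): B4->F4 leap 6st
  -> R7 @ bar 6 tick 2 v(1,): F4->B4 leap 6st

(1, 0, R1, (0, 1))
(2, 2, R7, (1,))
(2, 3, R7, (1,))
(4, 0, R2, (0, 1))
(6, 0, R7, (1,))
(6, 2, R7, (1,))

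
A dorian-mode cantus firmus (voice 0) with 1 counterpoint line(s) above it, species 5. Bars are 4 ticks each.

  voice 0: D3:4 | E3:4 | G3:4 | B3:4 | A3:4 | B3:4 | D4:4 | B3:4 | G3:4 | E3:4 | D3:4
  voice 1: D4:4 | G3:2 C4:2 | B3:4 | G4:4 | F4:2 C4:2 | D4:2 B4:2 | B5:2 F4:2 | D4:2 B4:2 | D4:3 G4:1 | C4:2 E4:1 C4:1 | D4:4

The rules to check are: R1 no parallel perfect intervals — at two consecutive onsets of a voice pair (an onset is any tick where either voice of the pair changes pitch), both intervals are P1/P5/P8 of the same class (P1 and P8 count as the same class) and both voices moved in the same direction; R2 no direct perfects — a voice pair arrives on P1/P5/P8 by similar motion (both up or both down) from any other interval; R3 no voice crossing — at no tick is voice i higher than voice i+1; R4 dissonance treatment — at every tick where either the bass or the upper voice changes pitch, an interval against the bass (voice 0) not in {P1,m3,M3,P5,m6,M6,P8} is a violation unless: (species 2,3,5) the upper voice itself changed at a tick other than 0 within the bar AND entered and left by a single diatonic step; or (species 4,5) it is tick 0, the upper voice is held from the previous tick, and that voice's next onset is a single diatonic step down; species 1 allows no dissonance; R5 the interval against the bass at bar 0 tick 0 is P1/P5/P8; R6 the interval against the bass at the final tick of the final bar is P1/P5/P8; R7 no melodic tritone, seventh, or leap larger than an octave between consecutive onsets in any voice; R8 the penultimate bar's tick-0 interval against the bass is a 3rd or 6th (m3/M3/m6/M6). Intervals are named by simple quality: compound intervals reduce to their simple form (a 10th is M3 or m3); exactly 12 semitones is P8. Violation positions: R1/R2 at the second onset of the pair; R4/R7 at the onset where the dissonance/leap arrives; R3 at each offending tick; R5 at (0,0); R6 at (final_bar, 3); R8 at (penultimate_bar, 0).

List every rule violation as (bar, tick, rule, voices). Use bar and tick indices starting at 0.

bar 0: v0=D3 v1=D4 downbeat P8
bar 1: v0=E3 v1=G3 downbeat m3
bar 2: v0=G3 v1=B3 downbeat M3
bar 3: v0=B3 v1=G4 downbeat m6
bar 4: v0=A3 v1=F4 downbeat m6
bar 5: v0=B3 v1=D4 downbeat m3
bar 6: v0=D4 v1=B5 downbeat M6
bar 7: v0=B3 v1=D4 downbeat m3
bar 8: v0=G3 v1=D4 downbeat P5
bar 9: v0=E3 v1=C4 downbeat m6
bar 10: v0=D3 v1=D4 downbeat P8
  -> R7 @ bar 6 tick 2 v(1,): B5->F4 leap 18st
  -> R2 @ bar 8 tick 0 v(0, 1): B3/B4 P8 -> G3/D4 P5 similar

(6, 2, R7, (1,))
(8, 0, R2, (0, 1))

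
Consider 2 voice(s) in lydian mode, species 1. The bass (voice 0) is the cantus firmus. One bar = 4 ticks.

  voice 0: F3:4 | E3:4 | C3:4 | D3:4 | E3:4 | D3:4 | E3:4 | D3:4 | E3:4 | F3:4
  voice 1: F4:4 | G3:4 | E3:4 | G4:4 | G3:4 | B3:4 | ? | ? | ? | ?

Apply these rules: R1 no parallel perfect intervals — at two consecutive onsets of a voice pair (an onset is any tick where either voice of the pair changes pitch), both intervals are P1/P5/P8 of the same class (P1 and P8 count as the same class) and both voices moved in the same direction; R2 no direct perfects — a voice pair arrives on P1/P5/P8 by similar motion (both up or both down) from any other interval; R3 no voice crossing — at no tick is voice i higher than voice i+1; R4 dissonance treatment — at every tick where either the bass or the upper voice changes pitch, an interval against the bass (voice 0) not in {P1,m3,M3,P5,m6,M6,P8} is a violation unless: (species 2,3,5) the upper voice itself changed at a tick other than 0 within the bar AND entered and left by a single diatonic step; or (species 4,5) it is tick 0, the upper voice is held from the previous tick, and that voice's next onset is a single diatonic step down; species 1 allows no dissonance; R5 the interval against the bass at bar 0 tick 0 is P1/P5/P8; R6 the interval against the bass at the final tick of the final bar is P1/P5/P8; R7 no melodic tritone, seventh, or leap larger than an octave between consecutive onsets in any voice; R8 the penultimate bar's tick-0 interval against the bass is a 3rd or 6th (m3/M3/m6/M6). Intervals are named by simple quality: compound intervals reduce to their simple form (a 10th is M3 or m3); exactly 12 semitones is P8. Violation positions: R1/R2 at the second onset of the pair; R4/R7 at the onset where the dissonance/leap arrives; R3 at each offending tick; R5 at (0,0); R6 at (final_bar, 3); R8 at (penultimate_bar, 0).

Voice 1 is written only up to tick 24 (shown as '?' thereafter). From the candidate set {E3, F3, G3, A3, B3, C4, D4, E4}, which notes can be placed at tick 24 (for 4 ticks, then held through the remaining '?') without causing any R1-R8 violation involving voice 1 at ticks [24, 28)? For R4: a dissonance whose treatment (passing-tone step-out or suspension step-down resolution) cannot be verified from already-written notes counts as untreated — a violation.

{B3, C4, E3, G3}

E3: legal
F3: violates R4,R7
G3: legal
A3: violates R4
B3: legal
C4: legal
D4: violates R4
E4: violates R2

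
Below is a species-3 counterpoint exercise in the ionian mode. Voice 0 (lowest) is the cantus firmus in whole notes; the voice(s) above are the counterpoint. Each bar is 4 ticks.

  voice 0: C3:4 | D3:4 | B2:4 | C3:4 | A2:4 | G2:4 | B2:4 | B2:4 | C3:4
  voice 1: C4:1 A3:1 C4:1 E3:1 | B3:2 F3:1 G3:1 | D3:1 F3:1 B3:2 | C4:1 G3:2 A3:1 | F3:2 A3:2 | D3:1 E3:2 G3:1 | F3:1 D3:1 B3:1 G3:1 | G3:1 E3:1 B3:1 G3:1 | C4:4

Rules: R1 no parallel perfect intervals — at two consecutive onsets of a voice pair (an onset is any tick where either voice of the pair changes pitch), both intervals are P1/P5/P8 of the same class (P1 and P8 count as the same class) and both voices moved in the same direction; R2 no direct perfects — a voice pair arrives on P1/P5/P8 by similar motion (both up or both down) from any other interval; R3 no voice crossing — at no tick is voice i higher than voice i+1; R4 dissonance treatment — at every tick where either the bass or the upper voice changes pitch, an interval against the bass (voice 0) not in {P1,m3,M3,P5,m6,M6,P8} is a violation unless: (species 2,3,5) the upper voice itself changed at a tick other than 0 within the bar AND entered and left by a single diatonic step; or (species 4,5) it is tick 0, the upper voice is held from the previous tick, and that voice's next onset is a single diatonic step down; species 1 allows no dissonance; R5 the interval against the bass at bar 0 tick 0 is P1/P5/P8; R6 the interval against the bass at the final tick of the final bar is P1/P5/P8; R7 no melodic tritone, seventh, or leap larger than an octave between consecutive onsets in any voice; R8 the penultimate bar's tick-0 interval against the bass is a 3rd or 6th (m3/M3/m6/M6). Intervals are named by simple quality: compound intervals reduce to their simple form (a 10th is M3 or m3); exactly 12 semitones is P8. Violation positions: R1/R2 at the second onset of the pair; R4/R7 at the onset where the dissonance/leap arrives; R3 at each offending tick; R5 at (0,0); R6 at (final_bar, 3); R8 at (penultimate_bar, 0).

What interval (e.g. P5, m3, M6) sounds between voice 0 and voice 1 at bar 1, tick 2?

m3

voice 0=D3 voice 1=F3 -> m3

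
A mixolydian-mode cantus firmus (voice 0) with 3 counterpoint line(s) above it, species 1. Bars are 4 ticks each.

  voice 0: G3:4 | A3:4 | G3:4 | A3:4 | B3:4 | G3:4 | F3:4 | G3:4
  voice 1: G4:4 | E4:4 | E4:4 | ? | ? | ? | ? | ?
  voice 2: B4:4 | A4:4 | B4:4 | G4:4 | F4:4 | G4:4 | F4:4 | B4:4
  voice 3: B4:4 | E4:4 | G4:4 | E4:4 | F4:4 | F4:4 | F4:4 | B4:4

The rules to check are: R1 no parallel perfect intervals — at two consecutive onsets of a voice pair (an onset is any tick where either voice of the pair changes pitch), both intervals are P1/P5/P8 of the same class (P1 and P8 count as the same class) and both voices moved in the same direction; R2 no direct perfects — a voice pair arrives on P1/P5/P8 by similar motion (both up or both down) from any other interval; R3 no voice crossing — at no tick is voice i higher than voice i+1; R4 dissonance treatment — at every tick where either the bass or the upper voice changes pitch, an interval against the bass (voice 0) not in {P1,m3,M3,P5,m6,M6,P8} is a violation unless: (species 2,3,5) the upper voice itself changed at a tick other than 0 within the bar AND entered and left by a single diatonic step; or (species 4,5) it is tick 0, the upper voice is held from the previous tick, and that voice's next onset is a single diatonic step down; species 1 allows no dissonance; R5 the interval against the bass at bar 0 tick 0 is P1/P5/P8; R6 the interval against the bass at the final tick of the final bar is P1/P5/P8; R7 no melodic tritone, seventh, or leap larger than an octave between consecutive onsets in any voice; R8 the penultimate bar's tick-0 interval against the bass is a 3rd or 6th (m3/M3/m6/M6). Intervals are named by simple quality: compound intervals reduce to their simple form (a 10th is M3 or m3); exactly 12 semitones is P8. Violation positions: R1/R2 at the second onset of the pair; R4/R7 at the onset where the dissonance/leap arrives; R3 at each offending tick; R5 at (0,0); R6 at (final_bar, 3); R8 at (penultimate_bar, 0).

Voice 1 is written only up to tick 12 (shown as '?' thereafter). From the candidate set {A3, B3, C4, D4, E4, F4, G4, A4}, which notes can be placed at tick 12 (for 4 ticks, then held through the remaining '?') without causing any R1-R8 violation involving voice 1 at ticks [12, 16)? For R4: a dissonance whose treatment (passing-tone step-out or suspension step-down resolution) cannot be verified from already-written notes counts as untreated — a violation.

{E4, F4}

A3: violates R2
B3: violates R4
C4: violates R1
D4: violates R4
E4: legal
F4: legal
G4: violates R4
A4: violates R2,R3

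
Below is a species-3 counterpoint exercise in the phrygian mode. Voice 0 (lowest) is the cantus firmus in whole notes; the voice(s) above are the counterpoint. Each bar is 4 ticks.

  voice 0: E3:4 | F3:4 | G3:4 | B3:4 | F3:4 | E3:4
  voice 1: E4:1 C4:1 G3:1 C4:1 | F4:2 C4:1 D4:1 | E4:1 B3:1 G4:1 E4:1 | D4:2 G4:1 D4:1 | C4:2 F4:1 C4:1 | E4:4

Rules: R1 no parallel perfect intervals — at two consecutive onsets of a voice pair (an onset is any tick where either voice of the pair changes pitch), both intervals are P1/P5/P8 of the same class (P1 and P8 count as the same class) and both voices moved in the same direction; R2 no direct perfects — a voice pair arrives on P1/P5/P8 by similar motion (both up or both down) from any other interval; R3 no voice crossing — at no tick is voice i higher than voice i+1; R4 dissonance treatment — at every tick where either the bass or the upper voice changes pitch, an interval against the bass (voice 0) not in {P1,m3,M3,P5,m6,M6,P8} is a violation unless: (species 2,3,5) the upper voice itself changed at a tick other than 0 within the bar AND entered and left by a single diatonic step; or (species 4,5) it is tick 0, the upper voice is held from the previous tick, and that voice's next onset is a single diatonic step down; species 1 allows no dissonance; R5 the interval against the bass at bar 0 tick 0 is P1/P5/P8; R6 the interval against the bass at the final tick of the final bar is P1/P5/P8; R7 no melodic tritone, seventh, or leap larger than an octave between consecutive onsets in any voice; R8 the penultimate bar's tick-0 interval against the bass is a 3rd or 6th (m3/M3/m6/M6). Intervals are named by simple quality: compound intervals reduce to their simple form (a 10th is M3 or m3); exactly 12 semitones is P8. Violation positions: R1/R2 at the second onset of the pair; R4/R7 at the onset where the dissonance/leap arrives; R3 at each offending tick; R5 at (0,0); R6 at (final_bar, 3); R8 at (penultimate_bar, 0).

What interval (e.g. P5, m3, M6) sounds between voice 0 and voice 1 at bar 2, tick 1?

voice 0=G3 voice 1=B3 -> M3

M3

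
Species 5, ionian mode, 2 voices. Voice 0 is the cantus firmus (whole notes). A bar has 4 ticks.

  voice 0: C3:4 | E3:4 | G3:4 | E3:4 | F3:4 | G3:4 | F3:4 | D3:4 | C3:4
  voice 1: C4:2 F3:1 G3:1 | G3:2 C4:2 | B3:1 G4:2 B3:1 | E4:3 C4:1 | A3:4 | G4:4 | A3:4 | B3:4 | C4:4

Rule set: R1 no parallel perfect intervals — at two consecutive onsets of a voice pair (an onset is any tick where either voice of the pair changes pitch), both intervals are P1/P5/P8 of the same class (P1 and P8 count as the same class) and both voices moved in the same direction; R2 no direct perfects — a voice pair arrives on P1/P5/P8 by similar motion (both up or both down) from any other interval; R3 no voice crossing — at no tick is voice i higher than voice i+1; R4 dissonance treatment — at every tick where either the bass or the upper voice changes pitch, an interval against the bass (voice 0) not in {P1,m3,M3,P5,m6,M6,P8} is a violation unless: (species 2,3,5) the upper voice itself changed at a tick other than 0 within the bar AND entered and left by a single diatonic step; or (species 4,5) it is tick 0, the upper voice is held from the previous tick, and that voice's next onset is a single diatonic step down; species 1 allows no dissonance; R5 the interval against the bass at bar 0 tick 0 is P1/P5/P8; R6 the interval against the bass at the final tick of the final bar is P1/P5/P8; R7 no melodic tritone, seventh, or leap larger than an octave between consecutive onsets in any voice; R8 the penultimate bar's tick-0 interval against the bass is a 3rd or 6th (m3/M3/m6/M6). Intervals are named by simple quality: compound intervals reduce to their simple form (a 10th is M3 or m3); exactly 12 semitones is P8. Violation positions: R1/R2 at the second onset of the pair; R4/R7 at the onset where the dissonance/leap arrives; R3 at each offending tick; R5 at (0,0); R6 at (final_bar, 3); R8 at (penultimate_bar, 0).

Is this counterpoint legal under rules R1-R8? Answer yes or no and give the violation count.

No (4 violations)

bar 0: v0=C3 v1=C4 (P8)
bar 1: v0=E3 v1=G3 (m3)
bar 2: v0=G3 v1=B3 (M3)
bar 3: v0=E3 v1=E4 (P8)
bar 4: v0=F3 v1=A3 (M3)
bar 5: v0=G3 v1=G4 (P8)
bar 6: v0=F3 v1=A3 (M3)
bar 7: v0=D3 v1=B3 (M6)
bar 8: v0=C3 v1=C4 (P8)
  R4 @ bar0.2: C3/F3 P4 untreated
  R2 @ bar5.0: F3/A3 M3 -> G3/G4 P8 similar
  R7 @ bar5.0: A3->G4 leap 10st
  R7 @ bar6.0: G4->A3 leap 10st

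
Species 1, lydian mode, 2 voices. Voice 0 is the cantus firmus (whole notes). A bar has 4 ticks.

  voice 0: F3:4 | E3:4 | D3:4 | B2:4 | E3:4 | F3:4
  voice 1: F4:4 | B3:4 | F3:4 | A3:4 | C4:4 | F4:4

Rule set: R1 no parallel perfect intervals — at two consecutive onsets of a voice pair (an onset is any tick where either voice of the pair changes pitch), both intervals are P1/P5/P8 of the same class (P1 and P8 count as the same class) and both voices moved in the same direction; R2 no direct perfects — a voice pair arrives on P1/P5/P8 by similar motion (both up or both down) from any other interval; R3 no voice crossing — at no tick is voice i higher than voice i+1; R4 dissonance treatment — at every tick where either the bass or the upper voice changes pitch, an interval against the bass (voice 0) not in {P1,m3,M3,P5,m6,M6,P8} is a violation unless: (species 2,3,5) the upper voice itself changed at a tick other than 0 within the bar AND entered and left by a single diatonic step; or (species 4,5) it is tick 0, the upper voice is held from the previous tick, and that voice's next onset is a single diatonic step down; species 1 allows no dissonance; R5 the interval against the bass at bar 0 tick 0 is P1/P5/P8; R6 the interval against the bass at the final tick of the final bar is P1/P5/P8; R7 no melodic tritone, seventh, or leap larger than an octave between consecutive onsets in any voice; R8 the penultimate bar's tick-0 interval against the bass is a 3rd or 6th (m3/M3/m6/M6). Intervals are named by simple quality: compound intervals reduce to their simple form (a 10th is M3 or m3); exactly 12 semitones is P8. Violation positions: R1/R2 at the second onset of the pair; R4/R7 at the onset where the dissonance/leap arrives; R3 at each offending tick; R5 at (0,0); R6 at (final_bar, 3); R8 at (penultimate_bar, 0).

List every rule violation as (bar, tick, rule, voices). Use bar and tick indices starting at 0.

(1, 0, R2, (0, 1))
(1, 0, R7, (1,))
(2, 0, R7, (1,))
(3, 0, R4, (0, 1))
(5, 0, R2, (0, 1))

bar 0: v0=F3 v1=F4 downbeat P8
bar 1: v0=E3 v1=B3 downbeat P5
bar 2: v0=D3 v1=F3 downbeat m3
bar 3: v0=B2 v1=A3 downbeat m7
bar 4: v0=E3 v1=C4 downbeat m6
bar 5: v0=F3 v1=F4 downbeat P8
  -> R2 @ bar 1 tick 0 v(0, 1): F3/F4 P8 -> E3/B3 P5 similar
  -> R7 @ bar 1 tick 0 v(1,): F4->B3 leap 6st
  -> R7 @ bar 2 tick 0 v(1,): B3->F3 leap 6st
  -> R4 @ bar 3 tick 0 v(0, 1): B2/A3 m7 untreated
  -> R2 @ bar 5 tick 0 v(0, 1): E3/C4 m6 -> F3/F4 P8 similar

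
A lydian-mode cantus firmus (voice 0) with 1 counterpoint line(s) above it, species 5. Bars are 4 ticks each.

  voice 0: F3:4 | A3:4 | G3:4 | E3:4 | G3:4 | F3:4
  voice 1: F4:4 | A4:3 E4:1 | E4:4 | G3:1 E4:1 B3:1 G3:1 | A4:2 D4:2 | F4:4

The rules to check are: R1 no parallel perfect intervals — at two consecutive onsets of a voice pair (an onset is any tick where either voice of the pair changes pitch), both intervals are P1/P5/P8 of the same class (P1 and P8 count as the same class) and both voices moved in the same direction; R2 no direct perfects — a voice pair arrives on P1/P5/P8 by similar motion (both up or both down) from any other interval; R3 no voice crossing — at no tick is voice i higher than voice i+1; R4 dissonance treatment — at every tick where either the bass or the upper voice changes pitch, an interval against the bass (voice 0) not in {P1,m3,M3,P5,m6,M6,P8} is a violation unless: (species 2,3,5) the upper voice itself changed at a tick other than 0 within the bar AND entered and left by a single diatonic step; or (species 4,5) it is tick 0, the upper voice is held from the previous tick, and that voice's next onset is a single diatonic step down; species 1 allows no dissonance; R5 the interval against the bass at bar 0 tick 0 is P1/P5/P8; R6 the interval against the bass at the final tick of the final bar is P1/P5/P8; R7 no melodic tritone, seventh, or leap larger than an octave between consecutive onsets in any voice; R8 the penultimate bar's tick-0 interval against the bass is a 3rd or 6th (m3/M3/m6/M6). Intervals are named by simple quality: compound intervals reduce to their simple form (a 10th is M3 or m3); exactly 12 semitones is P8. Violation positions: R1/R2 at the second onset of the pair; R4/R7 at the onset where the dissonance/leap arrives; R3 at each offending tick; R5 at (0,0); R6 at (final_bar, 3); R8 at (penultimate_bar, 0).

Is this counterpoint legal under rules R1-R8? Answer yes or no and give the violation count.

bar 0: v0=F3 v1=F4 (P8)
bar 1: v0=A3 v1=A4 (P8)
bar 2: v0=G3 v1=E4 (M6)
bar 3: v0=E3 v1=G3 (m3)
bar 4: v0=G3 v1=A4 (M2)
bar 5: v0=F3 v1=F4 (P8)
  R1 @ bar1.0: F3/F4 P8 -> A3/A4 P8 similar
  R4 @ bar4.0: G3/A4 M2 untreated
  R7 @ bar4.0: G3->A4 leap 14st
  R8 @ bar4.0: penult M2 not 3rd/6th

No (4 violations)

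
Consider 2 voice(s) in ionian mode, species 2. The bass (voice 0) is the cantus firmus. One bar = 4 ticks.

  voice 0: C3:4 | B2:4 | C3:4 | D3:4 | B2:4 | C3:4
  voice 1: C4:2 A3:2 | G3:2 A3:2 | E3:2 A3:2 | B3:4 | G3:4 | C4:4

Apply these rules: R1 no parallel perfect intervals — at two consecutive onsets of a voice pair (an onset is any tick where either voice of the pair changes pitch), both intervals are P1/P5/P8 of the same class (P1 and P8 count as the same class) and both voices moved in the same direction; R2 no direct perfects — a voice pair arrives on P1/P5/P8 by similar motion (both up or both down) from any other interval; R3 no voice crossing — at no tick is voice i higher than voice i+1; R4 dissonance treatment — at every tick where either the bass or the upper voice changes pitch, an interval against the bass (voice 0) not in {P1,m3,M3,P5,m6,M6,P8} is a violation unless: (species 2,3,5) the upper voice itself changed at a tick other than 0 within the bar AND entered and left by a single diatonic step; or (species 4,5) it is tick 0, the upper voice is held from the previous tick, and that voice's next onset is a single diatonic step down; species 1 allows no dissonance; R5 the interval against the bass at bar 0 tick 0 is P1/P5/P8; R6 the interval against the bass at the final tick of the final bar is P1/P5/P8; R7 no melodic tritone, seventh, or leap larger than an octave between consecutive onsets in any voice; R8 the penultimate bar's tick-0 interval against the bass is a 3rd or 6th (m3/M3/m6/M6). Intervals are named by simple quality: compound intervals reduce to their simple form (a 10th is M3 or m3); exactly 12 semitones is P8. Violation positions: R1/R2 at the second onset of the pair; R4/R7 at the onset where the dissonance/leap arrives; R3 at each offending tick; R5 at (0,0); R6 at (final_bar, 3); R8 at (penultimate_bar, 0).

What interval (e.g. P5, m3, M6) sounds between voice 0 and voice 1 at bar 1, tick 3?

voice 0=B2 voice 1=A3 -> m7

m7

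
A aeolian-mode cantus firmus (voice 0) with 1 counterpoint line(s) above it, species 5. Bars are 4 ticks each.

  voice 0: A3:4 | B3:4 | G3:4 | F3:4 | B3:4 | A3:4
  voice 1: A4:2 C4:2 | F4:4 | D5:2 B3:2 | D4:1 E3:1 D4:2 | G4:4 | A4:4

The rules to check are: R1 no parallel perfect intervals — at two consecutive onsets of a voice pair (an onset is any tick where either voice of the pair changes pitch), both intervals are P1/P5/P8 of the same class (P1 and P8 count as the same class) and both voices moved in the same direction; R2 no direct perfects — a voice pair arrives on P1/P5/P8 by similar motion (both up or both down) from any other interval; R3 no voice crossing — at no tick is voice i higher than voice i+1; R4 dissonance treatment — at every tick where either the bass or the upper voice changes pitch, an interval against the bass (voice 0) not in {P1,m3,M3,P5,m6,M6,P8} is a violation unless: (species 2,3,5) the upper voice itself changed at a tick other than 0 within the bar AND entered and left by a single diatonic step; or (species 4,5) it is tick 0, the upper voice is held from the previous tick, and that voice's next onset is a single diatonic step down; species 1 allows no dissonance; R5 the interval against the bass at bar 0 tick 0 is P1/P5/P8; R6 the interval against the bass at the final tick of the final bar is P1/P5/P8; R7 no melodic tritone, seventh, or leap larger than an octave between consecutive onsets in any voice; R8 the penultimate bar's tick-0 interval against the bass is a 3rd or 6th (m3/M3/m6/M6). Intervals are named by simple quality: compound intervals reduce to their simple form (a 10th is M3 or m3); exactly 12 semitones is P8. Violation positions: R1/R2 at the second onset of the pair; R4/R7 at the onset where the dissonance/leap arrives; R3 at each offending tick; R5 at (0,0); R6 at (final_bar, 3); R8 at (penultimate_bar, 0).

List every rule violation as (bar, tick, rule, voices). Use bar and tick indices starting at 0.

(1, 0, R4, (0, 1))
(2, 2, R7, (1,))
(3, 1, R3, (0, 1))
(3, 1, R4, (0, 1))
(3, 1, R7, (1,))
(3, 2, R7, (1,))
(4, 0, R7, (0,))

bar 0: v0=A3 v1=A4 downbeat P8
bar 1: v0=B3 v1=F4 downbeat TT
bar 2: v0=G3 v1=D5 downbeat P5
bar 3: v0=F3 v1=D4 downbeat M6
bar 4: v0=B3 v1=G4 downbeat m6
bar 5: v0=A3 v1=A4 downbeat P8
  -> R4 @ bar 1 tick 0 v(0, 1): B3/F4 TT untreated
  -> R7 @ bar 2 tick 2 v(1,): D5->B3 leap 15st
  -> R3 @ bar 3 tick 1 v(0, 1): F3 above E3
  -> R4 @ bar 3 tick 1 v(0, 1): F3/E3 m2 untreated
  -> R7 @ bar 3 tick 1 v(1,): D4->E3 leap 10st
  -> R7 @ bar 3 tick 2 v(1,): E3->D4 leap 10st
  -> R7 @ bar 4 tick 0 v(0,): F3->B3 leap 6st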